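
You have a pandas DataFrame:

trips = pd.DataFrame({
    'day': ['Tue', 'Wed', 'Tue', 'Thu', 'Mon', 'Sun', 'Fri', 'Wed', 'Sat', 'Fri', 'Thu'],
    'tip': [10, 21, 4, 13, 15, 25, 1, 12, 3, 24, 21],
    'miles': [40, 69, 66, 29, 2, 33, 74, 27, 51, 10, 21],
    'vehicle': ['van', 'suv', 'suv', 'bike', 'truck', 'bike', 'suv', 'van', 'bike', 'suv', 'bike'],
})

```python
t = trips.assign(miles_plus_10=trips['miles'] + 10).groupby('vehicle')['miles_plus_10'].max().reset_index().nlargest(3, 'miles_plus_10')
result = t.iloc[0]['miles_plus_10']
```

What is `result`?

84

add column miles_plus_10 = trips['miles'] + 10:
    day  tip  miles vehicle  miles_plus_10
0   Tue   10     40     van             50
1   Wed   21     69     suv             79
2   Tue    4     66     suv             76
3   Thu   13     29    bike             39
4   Mon   15      2   truck             12
5   Sun   25     33    bike             43
6   Fri    1     74     suv             84
7   Wed   12     27     van             37
8   Sat    3     51    bike             61
9   Fri   24     10     suv             20
10  Thu   21     21    bike             31
group by vehicle, max of miles_plus_10:
vehicle
bike     61
suv      84
truck    12
van      50
Name: miles_plus_10, dtype: int64
reset_index():
  vehicle  miles_plus_10
0    bike             61
1     suv             84
2   truck             12
3     van             50
take 3 rows with largest miles_plus_10:
  vehicle  miles_plus_10
1     suv             84
0    bike             61
3     van             50
value at position 0, column 'miles_plus_10' → 84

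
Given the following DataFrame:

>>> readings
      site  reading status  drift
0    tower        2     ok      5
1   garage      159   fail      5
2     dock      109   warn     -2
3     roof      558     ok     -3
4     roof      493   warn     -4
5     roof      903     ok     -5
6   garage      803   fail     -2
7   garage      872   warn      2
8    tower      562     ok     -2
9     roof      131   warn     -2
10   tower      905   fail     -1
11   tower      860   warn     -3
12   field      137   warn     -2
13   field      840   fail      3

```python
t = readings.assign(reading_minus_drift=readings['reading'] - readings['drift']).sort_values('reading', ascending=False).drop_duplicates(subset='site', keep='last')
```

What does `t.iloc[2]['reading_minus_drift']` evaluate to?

add column reading_minus_drift = readings['reading'] - readings['drift']:
      site  reading status  drift  reading_minus_drift
0    tower        2     ok      5                   -3
1   garage      159   fail      5                  154
2     dock      109   warn     -2                  111
3     roof      558     ok     -3                  561
4     roof      493   warn     -4                  497
5     roof      903     ok     -5                  908
6   garage      803   fail     -2                  805
7   garage      872   warn      2                  870
8    tower      562     ok     -2                  564
9     roof      131   warn     -2                  133
10   tower      905   fail     -1                  906
11   tower      860   warn     -3                  863
12   field      137   warn     -2                  139
13   field      840   fail      3                  837
sort by reading descending:
      site  reading status  drift  reading_minus_drift
10   tower      905   fail     -1                  906
5     roof      903     ok     -5                  908
7   garage      872   warn      2                  870
11   tower      860   warn     -3                  863
13   field      840   fail      3                  837
6   garage      803   fail     -2                  805
8    tower      562     ok     -2                  564
3     roof      558     ok     -3                  561
4     roof      493   warn     -4                  497
1   garage      159   fail      5                  154
12   field      137   warn     -2                  139
9     roof      131   warn     -2                  133
2     dock      109   warn     -2                  111
0    tower        2     ok      5                   -3
drop duplicate site (keep=last):
      site  reading status  drift  reading_minus_drift
1   garage      159   fail      5                  154
12   field      137   warn     -2                  139
9     roof      131   warn     -2                  133
2     dock      109   warn     -2                  111
0    tower        2     ok      5                   -3
Then the value at position 2, column 'reading_minus_drift': 133

133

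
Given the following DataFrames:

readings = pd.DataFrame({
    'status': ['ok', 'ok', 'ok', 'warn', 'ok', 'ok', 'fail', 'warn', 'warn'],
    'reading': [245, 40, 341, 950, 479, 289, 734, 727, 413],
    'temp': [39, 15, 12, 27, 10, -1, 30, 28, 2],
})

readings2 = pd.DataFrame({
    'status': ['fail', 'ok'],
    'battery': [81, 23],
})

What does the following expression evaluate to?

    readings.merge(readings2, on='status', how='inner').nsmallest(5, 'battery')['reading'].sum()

1394

merge on 'status' (how='inner') → 6 rows:
  status  reading  temp  battery
0     ok      245    39       23
1     ok       40    15       23
2     ok      341    12       23
3     ok      479    10       23
4     ok      289    -1       23
5   fail      734    30       81
take 5 rows with smallest battery:
  status  reading  temp  battery
0     ok      245    39       23
1     ok       40    15       23
2     ok      341    12       23
3     ok      479    10       23
4     ok      289    -1       23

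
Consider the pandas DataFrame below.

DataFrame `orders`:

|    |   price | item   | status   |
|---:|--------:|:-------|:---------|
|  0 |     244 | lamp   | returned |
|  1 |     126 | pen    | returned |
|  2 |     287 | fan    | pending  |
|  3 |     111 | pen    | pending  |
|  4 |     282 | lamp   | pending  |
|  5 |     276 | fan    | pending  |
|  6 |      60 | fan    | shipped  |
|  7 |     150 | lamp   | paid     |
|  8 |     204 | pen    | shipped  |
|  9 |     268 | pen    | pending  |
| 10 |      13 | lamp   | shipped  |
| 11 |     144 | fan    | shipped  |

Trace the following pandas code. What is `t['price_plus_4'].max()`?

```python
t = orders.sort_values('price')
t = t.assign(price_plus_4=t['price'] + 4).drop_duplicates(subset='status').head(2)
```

sort by price:
    price  item    status
10     13  lamp   shipped
6      60   fan   shipped
3     111   pen   pending
1     126   pen  returned
11    144   fan   shipped
7     150  lamp      paid
8     204   pen   shipped
0     244  lamp  returned
9     268   pen   pending
5     276   fan   pending
4     282  lamp   pending
2     287   fan   pending
add column price_plus_4 = t['price'] + 4:
    price  item    status  price_plus_4
10     13  lamp   shipped            17
6      60   fan   shipped            64
3     111   pen   pending           115
1     126   pen  returned           130
11    144   fan   shipped           148
7     150  lamp      paid           154
8     204   pen   shipped           208
0     244  lamp  returned           248
9     268   pen   pending           272
5     276   fan   pending           280
4     282  lamp   pending           286
2     287   fan   pending           291
drop duplicate status (keep=first):
    price  item    status  price_plus_4
10     13  lamp   shipped            17
3     111   pen   pending           115
1     126   pen  returned           130
7     150  lamp      paid           154
take first 2 rows:
    price  item   status  price_plus_4
10     13  lamp  shipped            17
3     111   pen  pending           115

115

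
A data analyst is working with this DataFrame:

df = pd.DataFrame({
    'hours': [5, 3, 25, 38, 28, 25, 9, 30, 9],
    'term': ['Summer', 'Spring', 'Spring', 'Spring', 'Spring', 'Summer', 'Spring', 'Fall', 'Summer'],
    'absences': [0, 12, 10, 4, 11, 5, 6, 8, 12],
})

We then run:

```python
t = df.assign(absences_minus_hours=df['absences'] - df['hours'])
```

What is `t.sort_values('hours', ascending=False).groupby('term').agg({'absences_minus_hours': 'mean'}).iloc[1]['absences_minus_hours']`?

-12.0

add column absences_minus_hours = df['absences'] - df['hours']:
   hours    term  absences  absences_minus_hours
0      5  Summer         0                    -5
1      3  Spring        12                     9
2     25  Spring        10                   -15
3     38  Spring         4                   -34
4     28  Spring        11                   -17
5     25  Summer         5                   -20
6      9  Spring         6                    -3
7     30    Fall         8                   -22
8      9  Summer        12                     3
sort by hours descending:
   hours    term  absences  absences_minus_hours
3     38  Spring         4                   -34
7     30    Fall         8                   -22
4     28  Spring        11                   -17
2     25  Spring        10                   -15
5     25  Summer         5                   -20
6      9  Spring         6                    -3
8      9  Summer        12                     3
0      5  Summer         0                    -5
1      3  Spring        12                     9
group by term, mean of absences_minus_hours:
        absences_minus_hours
term                        
Fall              -22.000000
Spring            -12.000000
Summer             -7.333333
Finally, value at position 1, column 'absences_minus_hours' = -12.0.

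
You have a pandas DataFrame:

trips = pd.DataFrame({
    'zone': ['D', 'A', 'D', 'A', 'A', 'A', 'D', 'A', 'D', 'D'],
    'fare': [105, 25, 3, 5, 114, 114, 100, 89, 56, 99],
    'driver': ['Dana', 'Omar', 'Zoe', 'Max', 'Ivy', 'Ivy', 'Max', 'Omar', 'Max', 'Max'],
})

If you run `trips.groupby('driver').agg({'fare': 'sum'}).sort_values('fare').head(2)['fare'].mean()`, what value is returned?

group by driver, sum of fare:
        fare
driver      
Dana     105
Ivy      228
Max      260
Omar     114
Zoe        3
sort by fare:
        fare
driver      
Zoe        3
Dana     105
Omar     114
Ivy      228
Max      260
take first 2 rows:
        fare
driver      
Zoe        3
Dana     105
Hence 54.0.

54.0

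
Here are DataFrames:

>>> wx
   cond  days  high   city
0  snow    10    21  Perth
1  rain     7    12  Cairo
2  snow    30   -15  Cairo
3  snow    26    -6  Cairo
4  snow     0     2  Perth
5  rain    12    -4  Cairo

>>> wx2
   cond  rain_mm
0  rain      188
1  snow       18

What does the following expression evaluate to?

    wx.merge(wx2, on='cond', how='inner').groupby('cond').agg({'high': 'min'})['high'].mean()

-9.5

merge on 'cond' (how='inner') → 6 rows:
   cond  days  high   city  rain_mm
0  snow    10    21  Perth       18
1  rain     7    12  Cairo      188
2  snow    30   -15  Cairo       18
3  snow    26    -6  Cairo       18
4  snow     0     2  Perth       18
5  rain    12    -4  Cairo      188
group by cond, min of high:
      high
cond      
rain    -4
snow   -15
So mean() = -9.5.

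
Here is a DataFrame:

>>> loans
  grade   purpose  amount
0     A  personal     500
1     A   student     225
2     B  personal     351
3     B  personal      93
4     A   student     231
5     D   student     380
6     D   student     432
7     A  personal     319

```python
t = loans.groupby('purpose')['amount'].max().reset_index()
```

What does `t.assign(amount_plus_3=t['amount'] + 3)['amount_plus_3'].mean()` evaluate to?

group by purpose, max of amount:
purpose
personal    500
student     432
Name: amount, dtype: int64
reset_index():
    purpose  amount
0  personal     500
1   student     432
add column amount_plus_3 = t['amount'] + 3:
    purpose  amount  amount_plus_3
0  personal     500            503
1   student     432            435
Taking the mean of column 'amount_plus_3' gives 469.0.

469.0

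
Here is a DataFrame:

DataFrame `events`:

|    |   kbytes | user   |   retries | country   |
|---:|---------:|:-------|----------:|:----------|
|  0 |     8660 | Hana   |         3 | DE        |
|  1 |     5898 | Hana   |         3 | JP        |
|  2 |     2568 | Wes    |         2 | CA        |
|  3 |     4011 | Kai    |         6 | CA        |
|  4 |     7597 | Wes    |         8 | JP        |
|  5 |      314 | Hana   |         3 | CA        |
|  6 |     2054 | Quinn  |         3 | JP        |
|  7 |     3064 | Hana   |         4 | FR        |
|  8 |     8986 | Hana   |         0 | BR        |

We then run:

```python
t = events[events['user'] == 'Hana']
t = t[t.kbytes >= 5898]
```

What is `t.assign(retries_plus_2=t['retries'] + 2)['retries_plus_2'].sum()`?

12

filter rows where user == 'Hana':
   kbytes  user  retries country
0    8660  Hana        3      DE
1    5898  Hana        3      JP
5     314  Hana        3      CA
7    3064  Hana        4      FR
8    8986  Hana        0      BR
filter rows where kbytes >= 5898:
   kbytes  user  retries country
0    8660  Hana        3      DE
1    5898  Hana        3      JP
8    8986  Hana        0      BR
add column retries_plus_2 = t['retries'] + 2:
   kbytes  user  retries country  retries_plus_2
0    8660  Hana        3      DE               5
1    5898  Hana        3      JP               5
8    8986  Hana        0      BR               2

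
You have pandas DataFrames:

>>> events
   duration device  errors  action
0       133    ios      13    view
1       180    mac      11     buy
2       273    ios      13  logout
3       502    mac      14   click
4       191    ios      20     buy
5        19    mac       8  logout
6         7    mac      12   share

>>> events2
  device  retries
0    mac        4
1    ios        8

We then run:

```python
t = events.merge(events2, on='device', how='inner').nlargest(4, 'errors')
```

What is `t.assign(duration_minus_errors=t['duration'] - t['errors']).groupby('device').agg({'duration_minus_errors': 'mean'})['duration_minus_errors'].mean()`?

merge on 'device' (how='inner') → 7 rows:
   duration device  errors  action  retries
0       133    ios      13    view        8
1       180    mac      11     buy        4
2       273    ios      13  logout        8
3       502    mac      14   click        4
4       191    ios      20     buy        8
5        19    mac       8  logout        4
6         7    mac      12   share        4
take 4 rows with largest errors:
   duration device  errors  action  retries
4       191    ios      20     buy        8
3       502    mac      14   click        4
0       133    ios      13    view        8
2       273    ios      13  logout        8
add column duration_minus_errors = t['duration'] - t['errors']:
   duration device  errors  action  retries  duration_minus_errors
4       191    ios      20     buy        8                    171
3       502    mac      14   click        4                    488
0       133    ios      13    view        8                    120
2       273    ios      13  logout        8                    260
group by device, mean of duration_minus_errors:
        duration_minus_errors
device                       
ios                183.666667
mac                488.000000

335.833333333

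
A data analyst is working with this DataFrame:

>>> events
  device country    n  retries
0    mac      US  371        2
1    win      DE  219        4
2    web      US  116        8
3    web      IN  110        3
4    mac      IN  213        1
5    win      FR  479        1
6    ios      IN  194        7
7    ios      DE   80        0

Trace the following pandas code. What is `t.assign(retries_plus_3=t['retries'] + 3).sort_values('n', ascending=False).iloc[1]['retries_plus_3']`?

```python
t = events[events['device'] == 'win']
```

filter rows where device == 'win':
  device country    n  retries
1    win      DE  219        4
5    win      FR  479        1
add column retries_plus_3 = t['retries'] + 3:
  device country    n  retries  retries_plus_3
1    win      DE  219        4               7
5    win      FR  479        1               4
sort by n descending:
  device country    n  retries  retries_plus_3
5    win      FR  479        1               4
1    win      DE  219        4               7
So iloc[1]['retries_plus_3'] = 7.

7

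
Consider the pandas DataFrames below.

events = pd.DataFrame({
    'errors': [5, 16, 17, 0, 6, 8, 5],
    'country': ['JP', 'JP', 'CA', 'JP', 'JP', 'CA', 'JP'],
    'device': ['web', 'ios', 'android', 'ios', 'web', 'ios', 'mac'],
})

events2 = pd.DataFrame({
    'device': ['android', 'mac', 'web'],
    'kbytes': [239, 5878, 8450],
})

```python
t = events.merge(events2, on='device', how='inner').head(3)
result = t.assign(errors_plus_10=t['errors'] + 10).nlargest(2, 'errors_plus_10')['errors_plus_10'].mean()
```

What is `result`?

merge on 'device' (how='inner') → 4 rows:
   errors country   device  kbytes
0       5      JP      web    8450
1      17      CA  android     239
2       6      JP      web    8450
3       5      JP      mac    5878
take first 3 rows:
   errors country   device  kbytes
0       5      JP      web    8450
1      17      CA  android     239
2       6      JP      web    8450
add column errors_plus_10 = t['errors'] + 10:
   errors country   device  kbytes  errors_plus_10
0       5      JP      web    8450              15
1      17      CA  android     239              27
2       6      JP      web    8450              16
take 2 rows with largest errors_plus_10:
   errors country   device  kbytes  errors_plus_10
1      17      CA  android     239              27
2       6      JP      web    8450              16
So mean() = 21.5.

21.5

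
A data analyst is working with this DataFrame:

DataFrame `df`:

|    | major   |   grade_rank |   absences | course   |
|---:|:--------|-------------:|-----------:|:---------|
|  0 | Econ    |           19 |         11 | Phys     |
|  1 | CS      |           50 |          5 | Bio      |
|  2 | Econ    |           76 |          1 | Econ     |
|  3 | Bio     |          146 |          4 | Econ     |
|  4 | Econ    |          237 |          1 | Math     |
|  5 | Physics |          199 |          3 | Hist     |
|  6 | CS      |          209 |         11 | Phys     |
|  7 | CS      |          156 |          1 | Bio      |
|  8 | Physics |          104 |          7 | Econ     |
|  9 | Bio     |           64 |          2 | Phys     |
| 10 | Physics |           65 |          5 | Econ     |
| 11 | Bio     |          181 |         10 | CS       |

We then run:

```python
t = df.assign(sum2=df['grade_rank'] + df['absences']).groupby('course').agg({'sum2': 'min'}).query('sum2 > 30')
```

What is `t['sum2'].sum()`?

756

add column sum2 = df['grade_rank'] + df['absences']:
      major  grade_rank  absences course  sum2
0      Econ          19        11   Phys    30
1        CS          50         5    Bio    55
2      Econ          76         1   Econ    77
3       Bio         146         4   Econ   150
4      Econ         237         1   Math   238
5   Physics         199         3   Hist   202
6        CS         209        11   Phys   220
7        CS         156         1    Bio   157
8   Physics         104         7   Econ   111
9       Bio          64         2   Phys    66
10  Physics          65         5   Econ    70
11      Bio         181        10     CS   191
group by course, min of sum2:
        sum2
course      
Bio       55
CS       191
Econ      70
Hist     202
Math     238
Phys      30
filter rows where sum2 > 30:
        sum2
course      
Bio       55
CS       191
Econ      70
Hist     202
Math     238
Hence 756.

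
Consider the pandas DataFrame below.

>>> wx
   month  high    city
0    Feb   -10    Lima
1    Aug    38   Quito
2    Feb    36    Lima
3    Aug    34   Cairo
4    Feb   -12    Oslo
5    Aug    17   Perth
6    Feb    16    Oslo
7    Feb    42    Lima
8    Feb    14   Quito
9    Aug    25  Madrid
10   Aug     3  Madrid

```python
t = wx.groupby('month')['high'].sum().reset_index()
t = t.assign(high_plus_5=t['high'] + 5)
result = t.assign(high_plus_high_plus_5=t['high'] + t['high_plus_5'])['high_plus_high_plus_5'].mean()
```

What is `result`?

208.0

group by month, sum of high:
month
Aug    117
Feb     86
Name: high, dtype: int64
reset_index():
  month  high
0   Aug   117
1   Feb    86
add column high_plus_5 = t['high'] + 5:
  month  high  high_plus_5
0   Aug   117          122
1   Feb    86           91
add column high_plus_high_plus_5 = t['high'] + t['high_plus_5']:
  month  high  high_plus_5  high_plus_high_plus_5
0   Aug   117          122                    239
1   Feb    86           91                    177
Then the mean of column 'high_plus_high_plus_5': 208.0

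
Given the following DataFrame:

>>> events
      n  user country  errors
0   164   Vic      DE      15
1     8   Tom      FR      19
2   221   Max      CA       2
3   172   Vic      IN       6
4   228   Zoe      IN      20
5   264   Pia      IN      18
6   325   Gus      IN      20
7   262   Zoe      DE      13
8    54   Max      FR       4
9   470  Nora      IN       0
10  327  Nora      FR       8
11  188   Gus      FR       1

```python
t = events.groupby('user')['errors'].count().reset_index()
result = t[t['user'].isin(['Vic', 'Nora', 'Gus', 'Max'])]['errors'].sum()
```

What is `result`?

group by user, count of errors:
user
Gus     2
Max     2
Nora    2
Pia     1
Tom     1
Vic     2
Zoe     2
Name: errors, dtype: int64
reset_index():
   user  errors
0   Gus       2
1   Max       2
2  Nora       2
3   Pia       1
4   Tom       1
5   Vic       2
6   Zoe       2
filter rows where user in ['Vic', 'Nora', 'Gus', 'Max']:
   user  errors
0   Gus       2
1   Max       2
2  Nora       2
5   Vic       2
sum of column 'errors' → 8

8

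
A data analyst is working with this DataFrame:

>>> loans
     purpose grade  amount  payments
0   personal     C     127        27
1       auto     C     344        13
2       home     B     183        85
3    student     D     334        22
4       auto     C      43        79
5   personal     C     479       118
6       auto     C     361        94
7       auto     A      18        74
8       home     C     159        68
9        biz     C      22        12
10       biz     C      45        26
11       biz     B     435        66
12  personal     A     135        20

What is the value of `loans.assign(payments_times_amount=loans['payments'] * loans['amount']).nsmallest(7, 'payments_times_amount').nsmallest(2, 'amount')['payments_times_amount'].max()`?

add column payments_times_amount = loans['payments'] * loans['amount']:
     purpose grade  amount  payments  payments_times_amount
0   personal     C     127        27                   3429
1       auto     C     344        13                   4472
2       home     B     183        85                  15555
3    student     D     334        22                   7348
4       auto     C      43        79                   3397
5   personal     C     479       118                  56522
6       auto     C     361        94                  33934
7       auto     A      18        74                   1332
8       home     C     159        68                  10812
9        biz     C      22        12                    264
10       biz     C      45        26                   1170
11       biz     B     435        66                  28710
12  personal     A     135        20                   2700
take 7 rows with smallest payments_times_amount:
     purpose grade  amount  payments  payments_times_amount
9        biz     C      22        12                    264
10       biz     C      45        26                   1170
7       auto     A      18        74                   1332
12  personal     A     135        20                   2700
4       auto     C      43        79                   3397
0   personal     C     127        27                   3429
1       auto     C     344        13                   4472
take 2 rows with smallest amount:
  purpose grade  amount  payments  payments_times_amount
7    auto     A      18        74                   1332
9     biz     C      22        12                    264

1332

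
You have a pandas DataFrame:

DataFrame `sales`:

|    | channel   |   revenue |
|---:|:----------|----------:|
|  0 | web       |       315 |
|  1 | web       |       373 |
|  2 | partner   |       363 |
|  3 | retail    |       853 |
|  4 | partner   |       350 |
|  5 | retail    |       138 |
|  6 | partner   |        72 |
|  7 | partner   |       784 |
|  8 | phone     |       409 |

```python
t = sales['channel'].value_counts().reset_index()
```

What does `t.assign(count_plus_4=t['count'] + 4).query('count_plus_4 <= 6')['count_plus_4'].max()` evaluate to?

6

value_counts of channel:
channel
partner    4
web        2
retail     2
phone      1
Name: count, dtype: int64
reset_index():
   channel  count
0  partner      4
1      web      2
2   retail      2
3    phone      1
add column count_plus_4 = t['count'] + 4:
   channel  count  count_plus_4
0  partner      4             8
1      web      2             6
2   retail      2             6
3    phone      1             5
filter rows where count_plus_4 <= 6:
  channel  count  count_plus_4
1     web      2             6
2  retail      2             6
3   phone      1             5
So max() = 6.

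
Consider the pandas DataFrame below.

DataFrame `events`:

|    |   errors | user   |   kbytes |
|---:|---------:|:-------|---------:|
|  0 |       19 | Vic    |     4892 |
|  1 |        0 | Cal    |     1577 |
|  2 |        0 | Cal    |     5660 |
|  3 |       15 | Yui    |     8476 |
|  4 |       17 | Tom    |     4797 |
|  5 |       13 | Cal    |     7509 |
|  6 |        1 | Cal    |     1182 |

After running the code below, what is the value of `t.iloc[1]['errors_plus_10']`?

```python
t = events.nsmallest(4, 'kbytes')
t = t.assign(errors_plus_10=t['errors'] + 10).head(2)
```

10

take 4 rows with smallest kbytes:
   errors user  kbytes
6       1  Cal    1182
1       0  Cal    1577
4      17  Tom    4797
0      19  Vic    4892
add column errors_plus_10 = t['errors'] + 10:
   errors user  kbytes  errors_plus_10
6       1  Cal    1182              11
1       0  Cal    1577              10
4      17  Tom    4797              27
0      19  Vic    4892              29
take first 2 rows:
   errors user  kbytes  errors_plus_10
6       1  Cal    1182              11
1       0  Cal    1577              10
Then the value at position 1, column 'errors_plus_10': 10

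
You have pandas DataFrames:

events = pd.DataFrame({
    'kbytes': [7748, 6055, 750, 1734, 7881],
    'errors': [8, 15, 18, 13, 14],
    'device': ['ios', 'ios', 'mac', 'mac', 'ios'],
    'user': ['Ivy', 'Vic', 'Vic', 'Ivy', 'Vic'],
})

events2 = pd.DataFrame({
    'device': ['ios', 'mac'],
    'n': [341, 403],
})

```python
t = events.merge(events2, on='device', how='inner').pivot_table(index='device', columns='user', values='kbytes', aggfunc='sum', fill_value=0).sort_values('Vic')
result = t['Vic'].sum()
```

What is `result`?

14686

merge on 'device' (how='inner') → 5 rows:
   kbytes  errors device user    n
0    7748       8    ios  Ivy  341
1    6055      15    ios  Vic  341
2     750      18    mac  Vic  403
3    1734      13    mac  Ivy  403
4    7881      14    ios  Vic  341
pivot: rows=device, cols=user, sum(kbytes):
user     Ivy    Vic
device             
ios     7748  13936
mac     1734    750
sort by Vic:
user     Ivy    Vic
device             
mac     1734    750
ios     7748  13936
Reading off the sum of column 'Vic', we get 14686.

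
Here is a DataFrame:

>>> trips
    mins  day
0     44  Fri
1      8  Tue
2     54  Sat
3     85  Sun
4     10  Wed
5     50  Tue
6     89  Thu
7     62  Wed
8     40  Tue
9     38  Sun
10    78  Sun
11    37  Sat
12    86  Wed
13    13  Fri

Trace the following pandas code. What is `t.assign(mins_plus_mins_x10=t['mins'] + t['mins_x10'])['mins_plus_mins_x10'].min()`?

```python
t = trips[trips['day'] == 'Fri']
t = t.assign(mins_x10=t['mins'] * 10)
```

filter rows where day == 'Fri':
    mins  day
0     44  Fri
13    13  Fri
add column mins_x10 = t['mins'] * 10:
    mins  day  mins_x10
0     44  Fri       440
13    13  Fri       130
add column mins_plus_mins_x10 = t['mins'] + t['mins_x10']:
    mins  day  mins_x10  mins_plus_mins_x10
0     44  Fri       440                 484
13    13  Fri       130                 143
Then the min of column 'mins_plus_mins_x10': 143

143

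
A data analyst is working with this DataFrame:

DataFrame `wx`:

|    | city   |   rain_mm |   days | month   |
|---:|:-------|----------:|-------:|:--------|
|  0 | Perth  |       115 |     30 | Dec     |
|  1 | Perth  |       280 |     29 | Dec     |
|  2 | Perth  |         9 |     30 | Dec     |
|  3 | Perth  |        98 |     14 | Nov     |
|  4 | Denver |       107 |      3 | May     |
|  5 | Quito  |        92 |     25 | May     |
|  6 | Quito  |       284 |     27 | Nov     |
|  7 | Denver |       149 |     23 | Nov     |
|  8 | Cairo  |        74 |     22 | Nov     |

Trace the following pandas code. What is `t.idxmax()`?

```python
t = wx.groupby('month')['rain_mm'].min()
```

May

group by month, min of rain_mm:
month
Dec     9
May    92
Nov    74
Name: rain_mm, dtype: int64
So idxmax() = May.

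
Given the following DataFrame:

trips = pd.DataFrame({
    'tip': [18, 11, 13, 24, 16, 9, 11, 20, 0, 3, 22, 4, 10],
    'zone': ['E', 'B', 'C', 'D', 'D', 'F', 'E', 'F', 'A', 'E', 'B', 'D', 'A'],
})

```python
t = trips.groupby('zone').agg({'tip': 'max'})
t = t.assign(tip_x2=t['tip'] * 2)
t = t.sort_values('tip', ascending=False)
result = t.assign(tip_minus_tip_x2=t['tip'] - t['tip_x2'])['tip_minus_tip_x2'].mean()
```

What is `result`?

group by zone, max of tip:
      tip
zone     
A      10
B      22
C      13
D      24
E      18
F      20
add column tip_x2 = t['tip'] * 2:
      tip  tip_x2
zone             
A      10      20
B      22      44
C      13      26
D      24      48
E      18      36
F      20      40
sort by tip descending:
      tip  tip_x2
zone             
D      24      48
B      22      44
F      20      40
E      18      36
C      13      26
A      10      20
add column tip_minus_tip_x2 = t['tip'] - t['tip_x2']:
      tip  tip_x2  tip_minus_tip_x2
zone                               
D      24      48               -24
B      22      44               -22
F      20      40               -20
E      18      36               -18
C      13      26               -13
A      10      20               -10
Hence -17.8333333333.

-17.8333333333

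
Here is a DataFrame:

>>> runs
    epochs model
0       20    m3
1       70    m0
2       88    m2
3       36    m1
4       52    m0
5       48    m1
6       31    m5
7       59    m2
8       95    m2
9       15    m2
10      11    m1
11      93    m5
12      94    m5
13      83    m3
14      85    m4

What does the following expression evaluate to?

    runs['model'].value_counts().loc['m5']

value_counts of model:
model
m2    4
m1    3
m5    3
m3    2
m0    2
m4    1
Name: count, dtype: int64

3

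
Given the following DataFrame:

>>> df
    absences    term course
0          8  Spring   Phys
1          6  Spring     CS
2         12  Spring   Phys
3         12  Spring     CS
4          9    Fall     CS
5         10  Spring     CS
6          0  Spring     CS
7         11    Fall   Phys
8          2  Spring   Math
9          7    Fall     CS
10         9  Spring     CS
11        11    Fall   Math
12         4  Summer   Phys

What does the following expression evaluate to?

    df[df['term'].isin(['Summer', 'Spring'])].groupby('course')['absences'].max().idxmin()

Math

filter rows where term in ['Summer', 'Spring']:
    absences    term course
0          8  Spring   Phys
1          6  Spring     CS
2         12  Spring   Phys
3         12  Spring     CS
5         10  Spring     CS
6          0  Spring     CS
8          2  Spring   Math
10         9  Spring     CS
12         4  Summer   Phys
group by course, max of absences:
course
CS      12
Math     2
Phys    12
Name: absences, dtype: int64
So idxmin() = Math.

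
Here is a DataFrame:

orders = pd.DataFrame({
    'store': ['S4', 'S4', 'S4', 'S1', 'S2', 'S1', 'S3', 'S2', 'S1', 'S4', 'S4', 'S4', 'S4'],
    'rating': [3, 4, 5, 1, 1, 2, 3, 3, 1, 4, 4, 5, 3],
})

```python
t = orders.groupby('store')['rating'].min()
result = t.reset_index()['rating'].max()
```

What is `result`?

group by store, min of rating:
store
S1    1
S2    1
S3    3
S4    3
Name: rating, dtype: int64
reset_index():
  store  rating
0    S1       1
1    S2       1
2    S3       3
3    S4       3
The max of column 'rating' is 3.

3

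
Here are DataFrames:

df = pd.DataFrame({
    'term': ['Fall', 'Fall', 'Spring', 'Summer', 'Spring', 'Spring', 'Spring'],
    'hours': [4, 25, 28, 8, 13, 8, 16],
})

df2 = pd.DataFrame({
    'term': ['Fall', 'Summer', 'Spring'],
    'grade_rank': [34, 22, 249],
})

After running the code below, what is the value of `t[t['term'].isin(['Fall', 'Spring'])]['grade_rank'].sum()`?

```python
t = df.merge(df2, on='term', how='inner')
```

merge on 'term' (how='inner') → 7 rows:
     term  hours  grade_rank
0    Fall      4          34
1    Fall     25          34
2  Spring     28         249
3  Summer      8          22
4  Spring     13         249
5  Spring      8         249
6  Spring     16         249
filter rows where term in ['Fall', 'Spring']:
     term  hours  grade_rank
0    Fall      4          34
1    Fall     25          34
2  Spring     28         249
4  Spring     13         249
5  Spring      8         249
6  Spring     16         249

1064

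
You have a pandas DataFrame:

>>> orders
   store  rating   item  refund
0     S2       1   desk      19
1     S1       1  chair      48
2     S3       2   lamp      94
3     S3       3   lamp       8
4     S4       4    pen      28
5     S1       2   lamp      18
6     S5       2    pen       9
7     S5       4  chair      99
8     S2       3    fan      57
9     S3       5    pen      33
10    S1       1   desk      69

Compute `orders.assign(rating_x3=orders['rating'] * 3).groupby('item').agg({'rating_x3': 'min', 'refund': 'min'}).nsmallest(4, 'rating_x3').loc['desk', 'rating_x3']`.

add column rating_x3 = orders['rating'] * 3:
   store  rating   item  refund  rating_x3
0     S2       1   desk      19          3
1     S1       1  chair      48          3
2     S3       2   lamp      94          6
3     S3       3   lamp       8          9
4     S4       4    pen      28         12
5     S1       2   lamp      18          6
6     S5       2    pen       9          6
7     S5       4  chair      99         12
8     S2       3    fan      57          9
9     S3       5    pen      33         15
10    S1       1   desk      69          3
group by item: min(rating_x3), min(refund):
       rating_x3  refund
item                    
chair          3      48
desk           3      19
fan            9      57
lamp           6       8
pen            6       9
take 4 rows with smallest rating_x3:
       rating_x3  refund
item                    
chair          3      48
desk           3      19
lamp           6       8
pen            6       9
So loc['desk', 'rating_x3'] = 3.

3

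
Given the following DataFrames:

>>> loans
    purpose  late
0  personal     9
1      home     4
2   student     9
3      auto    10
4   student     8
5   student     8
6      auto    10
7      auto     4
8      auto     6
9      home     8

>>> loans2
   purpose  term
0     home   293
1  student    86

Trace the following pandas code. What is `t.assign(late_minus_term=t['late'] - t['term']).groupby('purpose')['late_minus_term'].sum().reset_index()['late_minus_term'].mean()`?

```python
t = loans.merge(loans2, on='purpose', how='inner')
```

merge on 'purpose' (how='inner') → 5 rows:
   purpose  late  term
0     home     4   293
1  student     9    86
2  student     8    86
3  student     8    86
4     home     8   293
add column late_minus_term = t['late'] - t['term']:
   purpose  late  term  late_minus_term
0     home     4   293             -289
1  student     9    86              -77
2  student     8    86              -78
3  student     8    86              -78
4     home     8   293             -285
group by purpose, sum of late_minus_term:
purpose
home      -574
student   -233
Name: late_minus_term, dtype: int64
reset_index():
   purpose  late_minus_term
0     home             -574
1  student             -233
Taking the mean of column 'late_minus_term' gives -403.5.

-403.5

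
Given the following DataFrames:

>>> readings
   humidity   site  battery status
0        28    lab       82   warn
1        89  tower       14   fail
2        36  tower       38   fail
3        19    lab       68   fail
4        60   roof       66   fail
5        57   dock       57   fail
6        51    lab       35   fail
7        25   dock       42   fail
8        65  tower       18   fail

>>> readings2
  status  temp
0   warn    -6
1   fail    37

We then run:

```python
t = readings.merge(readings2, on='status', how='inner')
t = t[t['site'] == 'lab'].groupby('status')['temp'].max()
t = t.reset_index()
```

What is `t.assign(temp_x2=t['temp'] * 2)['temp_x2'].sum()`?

62

merge on 'status' (how='inner') → 9 rows:
   humidity   site  battery status  temp
0        28    lab       82   warn    -6
1        89  tower       14   fail    37
2        36  tower       38   fail    37
3        19    lab       68   fail    37
4        60   roof       66   fail    37
5        57   dock       57   fail    37
6        51    lab       35   fail    37
7        25   dock       42   fail    37
8        65  tower       18   fail    37
filter rows where site == 'lab':
   humidity site  battery status  temp
0        28  lab       82   warn    -6
3        19  lab       68   fail    37
6        51  lab       35   fail    37
group by status, max of temp:
status
fail    37
warn    -6
Name: temp, dtype: int64
reset_index():
  status  temp
0   fail    37
1   warn    -6
add column temp_x2 = t['temp'] * 2:
  status  temp  temp_x2
0   fail    37       74
1   warn    -6      -12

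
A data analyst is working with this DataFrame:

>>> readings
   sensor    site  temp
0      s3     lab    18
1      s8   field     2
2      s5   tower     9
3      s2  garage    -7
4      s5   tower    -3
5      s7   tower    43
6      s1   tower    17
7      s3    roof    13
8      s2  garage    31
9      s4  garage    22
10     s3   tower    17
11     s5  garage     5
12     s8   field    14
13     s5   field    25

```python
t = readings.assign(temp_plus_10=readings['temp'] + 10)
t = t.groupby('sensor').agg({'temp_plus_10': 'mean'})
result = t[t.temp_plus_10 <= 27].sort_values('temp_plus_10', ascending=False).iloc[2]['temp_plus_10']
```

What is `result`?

22.0

add column temp_plus_10 = readings['temp'] + 10:
   sensor    site  temp  temp_plus_10
0      s3     lab    18            28
1      s8   field     2            12
2      s5   tower     9            19
3      s2  garage    -7             3
4      s5   tower    -3             7
5      s7   tower    43            53
6      s1   tower    17            27
7      s3    roof    13            23
8      s2  garage    31            41
9      s4  garage    22            32
10     s3   tower    17            27
11     s5  garage     5            15
12     s8   field    14            24
13     s5   field    25            35
group by sensor, mean of temp_plus_10:
        temp_plus_10
sensor              
s1              27.0
s2              22.0
s3              26.0
s4              32.0
s5              19.0
s7              53.0
s8              18.0
filter rows where temp_plus_10 <= 27:
        temp_plus_10
sensor              
s1              27.0
s2              22.0
s3              26.0
s5              19.0
s8              18.0
sort by temp_plus_10 descending:
        temp_plus_10
sensor              
s1              27.0
s3              26.0
s2              22.0
s5              19.0
s8              18.0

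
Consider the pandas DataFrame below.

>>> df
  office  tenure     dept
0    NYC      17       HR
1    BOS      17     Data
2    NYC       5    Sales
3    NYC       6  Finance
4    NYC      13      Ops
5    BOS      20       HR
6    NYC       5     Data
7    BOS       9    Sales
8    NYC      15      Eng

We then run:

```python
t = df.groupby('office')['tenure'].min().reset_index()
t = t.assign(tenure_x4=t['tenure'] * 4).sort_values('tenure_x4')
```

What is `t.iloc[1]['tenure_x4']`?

36

group by office, min of tenure:
office
BOS    9
NYC    5
Name: tenure, dtype: int64
reset_index():
  office  tenure
0    BOS       9
1    NYC       5
add column tenure_x4 = t['tenure'] * 4:
  office  tenure  tenure_x4
0    BOS       9         36
1    NYC       5         20
sort by tenure_x4:
  office  tenure  tenure_x4
1    NYC       5         20
0    BOS       9         36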